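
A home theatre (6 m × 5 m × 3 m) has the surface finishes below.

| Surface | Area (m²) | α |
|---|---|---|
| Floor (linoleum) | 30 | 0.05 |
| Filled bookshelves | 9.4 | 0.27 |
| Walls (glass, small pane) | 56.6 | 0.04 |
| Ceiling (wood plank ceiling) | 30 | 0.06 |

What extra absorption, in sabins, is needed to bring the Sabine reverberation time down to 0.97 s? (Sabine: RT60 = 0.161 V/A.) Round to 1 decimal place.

6.8 sabins

A₁ = Σ Sᵢαᵢ = 30×0.05 + 9.4×0.27 + 56.6×0.04 + 30×0.06 = 8.102 sabins.
Target A₂ = 0.161·90/0.97 = 14.938 sabins (V = 90 m³).
Additional absorption ΔA = 14.938 − 8.102 = 6.8 sabins.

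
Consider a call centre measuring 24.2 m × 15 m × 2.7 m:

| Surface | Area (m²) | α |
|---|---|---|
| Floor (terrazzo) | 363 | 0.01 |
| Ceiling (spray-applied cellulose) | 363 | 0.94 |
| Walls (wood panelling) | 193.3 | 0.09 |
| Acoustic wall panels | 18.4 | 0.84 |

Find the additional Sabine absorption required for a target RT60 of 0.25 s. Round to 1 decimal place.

253.5 sabins

Summing Sᵢαᵢ: 3.630 + 341.220 + 17.397 + 15.456 → A₁ = 377.703 sabins.
V = 980.1 m³. Required absorption A₂ = 0.161 × 980.1 / 0.25 = 631.184 sabins.
ΔA = A₂ − A₁ = 631.184 − 377.703 = 253.5 sabins.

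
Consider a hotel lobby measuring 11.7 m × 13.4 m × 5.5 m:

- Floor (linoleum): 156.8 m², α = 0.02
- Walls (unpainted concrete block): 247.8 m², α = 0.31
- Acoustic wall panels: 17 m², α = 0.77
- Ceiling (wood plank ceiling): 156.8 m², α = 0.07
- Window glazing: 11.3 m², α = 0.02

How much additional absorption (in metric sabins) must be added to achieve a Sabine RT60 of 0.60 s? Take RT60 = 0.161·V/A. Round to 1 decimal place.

Summing Sᵢαᵢ: 3.136 + 76.818 + 13.090 + 10.976 + 0.226 → A₁ = 104.246 sabins.
For T = 0.60 s, need A₂ = 0.161·V/T = 0.161·862.29/0.60 = 231.381 sabins.
Additional absorption ΔA = 231.381 − 104.246 = 127.1 sabins.

127.1 sabins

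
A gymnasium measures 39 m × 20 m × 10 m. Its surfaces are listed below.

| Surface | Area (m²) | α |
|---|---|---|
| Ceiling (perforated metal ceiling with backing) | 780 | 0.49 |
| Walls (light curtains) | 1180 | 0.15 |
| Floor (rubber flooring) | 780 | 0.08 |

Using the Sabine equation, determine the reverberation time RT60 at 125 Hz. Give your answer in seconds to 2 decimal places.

2.02 seconds

Equivalent absorption area: A = 780·0.49 + 1180·0.15 + 780·0.08 = 621.600 m².
Room volume: 7800 m³.
Sabine: RT60 = 0.161 × 7800 / 621.600 = 2.02 s.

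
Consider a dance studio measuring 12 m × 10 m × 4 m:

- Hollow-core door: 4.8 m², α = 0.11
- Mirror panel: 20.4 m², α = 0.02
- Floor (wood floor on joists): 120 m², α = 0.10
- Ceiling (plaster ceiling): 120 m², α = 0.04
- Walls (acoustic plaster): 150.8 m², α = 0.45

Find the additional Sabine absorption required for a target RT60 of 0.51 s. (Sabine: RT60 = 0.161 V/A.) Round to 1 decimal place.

65.9 sabins

Summing Sᵢαᵢ: 0.528 + 0.408 + 12.000 + 4.800 + 67.860 → A₁ = 85.596 sabins.
For T = 0.51 s, need A₂ = 0.161·V/T = 0.161·480/0.51 = 151.529 sabins.
ΔA = A₂ − A₁ = 151.529 − 85.596 = 65.9 sabins.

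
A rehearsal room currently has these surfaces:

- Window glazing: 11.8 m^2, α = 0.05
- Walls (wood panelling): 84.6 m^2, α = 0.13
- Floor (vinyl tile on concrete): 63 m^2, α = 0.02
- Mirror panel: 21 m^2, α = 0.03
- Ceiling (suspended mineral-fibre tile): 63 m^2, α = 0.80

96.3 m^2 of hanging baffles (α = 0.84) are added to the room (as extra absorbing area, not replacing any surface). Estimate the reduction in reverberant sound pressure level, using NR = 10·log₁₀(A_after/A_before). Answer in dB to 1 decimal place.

3.6 dB

A_before = Σ Sᵢαᵢ = 11.8*0.05 + 84.6*0.13 + 63*0.02 + 21*0.03 + 63*0.80 = 63.878 sabins.
Treatment contributes 96.3·0.84 = 80.892 sabins.
A_after = 63.878 + 80.892 = 144.770 sabins.
Reduction = 10 log₁₀(A_after/A_before) = 10 log₁₀(2.2664) = 3.6 dB.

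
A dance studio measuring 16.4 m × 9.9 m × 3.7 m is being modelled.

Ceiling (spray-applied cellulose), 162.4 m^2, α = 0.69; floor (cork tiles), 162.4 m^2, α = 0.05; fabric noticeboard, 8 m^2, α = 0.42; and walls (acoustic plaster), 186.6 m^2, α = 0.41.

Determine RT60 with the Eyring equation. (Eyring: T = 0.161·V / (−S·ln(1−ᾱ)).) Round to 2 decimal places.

Total surface area S = 162.4 + 162.4 + 8 + 186.6 = 519.4 m^2.
Absorption A = 162.4×0.69 + 162.4×0.05 + 8×0.42 + 186.6×0.41 = 200.042 sabins.
Mean coefficient ᾱ = A/S = 0.3851.
Eyring denominator: −S ln(1−ᾱ) = 252.582.
V = 16.4 × 9.9 × 3.7 = 600.732 m³.
RT60 = 0.161 × 600.732 / 252.582 = 0.38 s.

0.38 seconds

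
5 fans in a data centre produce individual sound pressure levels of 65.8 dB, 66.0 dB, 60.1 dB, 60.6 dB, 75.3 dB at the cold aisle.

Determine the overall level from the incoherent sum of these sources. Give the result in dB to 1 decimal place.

76.4 dB

Converting to relative power and adding: 10^(65.8/10) + 10^(66.0/10) + 10^(60.1/10) + 10^(60.6/10) + 10^(75.3/10) = 4.384e+07.
L_total = 10·log₁₀(4.384e+07) = 76.4 dB.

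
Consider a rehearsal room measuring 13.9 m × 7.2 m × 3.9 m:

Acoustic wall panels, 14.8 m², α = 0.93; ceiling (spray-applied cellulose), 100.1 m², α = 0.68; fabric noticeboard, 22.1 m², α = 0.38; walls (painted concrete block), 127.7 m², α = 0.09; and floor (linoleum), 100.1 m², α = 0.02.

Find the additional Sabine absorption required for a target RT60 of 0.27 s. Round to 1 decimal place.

129.0 sabins

A₁ = Σ Sᵢαᵢ = 14.8·0.93 + 100.1·0.68 + 22.1·0.38 + 127.7·0.09 + 100.1·0.02 = 103.725 sabins.
V = 390.312 m³. Required absorption A₂ = 0.161 × 390.312 / 0.27 = 232.742 sabins.
ΔA = A₂ − A₁ = 232.742 − 103.725 = 129.0 sabins.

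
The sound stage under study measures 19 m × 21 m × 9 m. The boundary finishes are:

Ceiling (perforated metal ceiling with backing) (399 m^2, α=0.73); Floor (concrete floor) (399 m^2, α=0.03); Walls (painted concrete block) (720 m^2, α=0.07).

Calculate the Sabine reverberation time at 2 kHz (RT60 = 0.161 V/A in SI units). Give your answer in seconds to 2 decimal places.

1.63 sec

Equivalent absorption area: A = 399·0.73 + 399·0.03 + 720·0.07 = 353.640 m^2.
Room volume: 3591 m³.
Sabine: RT60 = 0.161 × 3591 / 353.640 = 1.63 s.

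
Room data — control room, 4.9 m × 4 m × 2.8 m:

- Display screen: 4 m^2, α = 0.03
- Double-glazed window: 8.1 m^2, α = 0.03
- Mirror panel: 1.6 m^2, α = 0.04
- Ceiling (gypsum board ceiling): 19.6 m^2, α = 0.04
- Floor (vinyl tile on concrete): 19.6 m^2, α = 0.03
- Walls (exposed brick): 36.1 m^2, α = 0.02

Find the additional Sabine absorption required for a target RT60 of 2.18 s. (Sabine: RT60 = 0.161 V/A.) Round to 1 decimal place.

1.5 sabins

A₁ = Σ Sᵢαᵢ = 4*0.03 + 8.1*0.03 + 1.6*0.04 + 19.6*0.04 + 19.6*0.03 + 36.1*0.02 = 2.521 sabins.
Target A₂ = 0.161·54.88/2.18 = 4.053 sabins (V = 54.88 m³).
ΔA = A₂ − A₁ = 4.053 − 2.521 = 1.5 sabins.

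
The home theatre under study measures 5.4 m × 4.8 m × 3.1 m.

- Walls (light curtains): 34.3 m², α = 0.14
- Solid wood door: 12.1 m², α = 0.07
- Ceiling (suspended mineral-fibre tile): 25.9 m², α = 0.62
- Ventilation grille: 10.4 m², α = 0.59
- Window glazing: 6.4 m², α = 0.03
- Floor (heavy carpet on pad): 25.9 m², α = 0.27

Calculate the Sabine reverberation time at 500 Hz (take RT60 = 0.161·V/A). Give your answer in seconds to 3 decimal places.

Equivalent absorption area: A = 34.3·0.14 + 12.1·0.07 + 25.9·0.62 + 10.4·0.59 + 6.4·0.03 + 25.9·0.27 = 35.028 m².
Room volume: 80.352 m³.
Sabine: RT60 = 0.161 × 80.352 / 35.028 = 0.369 s.

0.369 seconds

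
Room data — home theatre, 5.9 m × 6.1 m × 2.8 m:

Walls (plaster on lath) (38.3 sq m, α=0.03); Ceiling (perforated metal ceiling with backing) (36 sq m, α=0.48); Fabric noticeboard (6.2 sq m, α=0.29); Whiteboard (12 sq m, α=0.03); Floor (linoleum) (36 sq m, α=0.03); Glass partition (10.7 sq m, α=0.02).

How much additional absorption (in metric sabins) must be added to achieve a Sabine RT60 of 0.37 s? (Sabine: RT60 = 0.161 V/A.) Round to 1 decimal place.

A₁ = Σ Sᵢαᵢ = 38.3*0.03 + 36*0.48 + 6.2*0.29 + 12*0.03 + 36*0.03 + 10.7*0.02 = 21.881 sabins.
Target A₂ = 0.161·100.772/0.37 = 43.849 sabins (V = 100.772 m³).
Additional absorption ΔA = 43.849 − 21.881 = 22.0 sabins.

22.0 sabins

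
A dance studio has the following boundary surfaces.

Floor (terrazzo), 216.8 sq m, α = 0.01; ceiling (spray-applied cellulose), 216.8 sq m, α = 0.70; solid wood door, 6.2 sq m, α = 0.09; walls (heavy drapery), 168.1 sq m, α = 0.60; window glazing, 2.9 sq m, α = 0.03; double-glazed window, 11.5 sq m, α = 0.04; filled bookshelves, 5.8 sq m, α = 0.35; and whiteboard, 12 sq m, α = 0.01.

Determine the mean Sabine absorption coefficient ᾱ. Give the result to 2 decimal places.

Total surface area S = 640.1 sq m.
Weighted sum Σ Sα = 258.043.
ᾱ = A/S = 0.40.

0.40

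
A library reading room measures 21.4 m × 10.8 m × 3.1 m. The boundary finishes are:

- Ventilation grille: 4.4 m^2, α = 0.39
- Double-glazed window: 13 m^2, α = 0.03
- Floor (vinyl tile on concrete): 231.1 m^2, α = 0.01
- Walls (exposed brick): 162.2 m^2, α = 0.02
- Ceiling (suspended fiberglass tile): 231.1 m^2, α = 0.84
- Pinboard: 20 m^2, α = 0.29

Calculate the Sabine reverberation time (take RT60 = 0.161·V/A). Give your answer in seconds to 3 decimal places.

0.556 s

Total absorption A = 4.4×0.39 + 13×0.03 + 231.1×0.01 + 162.2×0.02 + 231.1×0.84 + 20×0.29
  = 1.716 + 0.390 + 2.311 + 3.244 + 194.124 + 5.800 = 207.585 m^2 sabins.
Room volume: 716.472 m³.
T = 0.161 V/A = 0.161·716.472/207.585 = 0.556 s.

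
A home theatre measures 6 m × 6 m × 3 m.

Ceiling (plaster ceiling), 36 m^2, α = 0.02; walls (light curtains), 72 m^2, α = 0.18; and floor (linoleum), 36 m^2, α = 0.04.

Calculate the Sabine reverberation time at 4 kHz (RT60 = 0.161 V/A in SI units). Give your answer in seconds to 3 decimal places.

1.150 s

A = Σ Sᵢαᵢ = 36*0.02 + 72*0.18 + 36*0.04 = 15.120 sabins.
Room volume: 108 m³.
Sabine: RT60 = 0.161 × 108 / 15.120 = 1.150 s.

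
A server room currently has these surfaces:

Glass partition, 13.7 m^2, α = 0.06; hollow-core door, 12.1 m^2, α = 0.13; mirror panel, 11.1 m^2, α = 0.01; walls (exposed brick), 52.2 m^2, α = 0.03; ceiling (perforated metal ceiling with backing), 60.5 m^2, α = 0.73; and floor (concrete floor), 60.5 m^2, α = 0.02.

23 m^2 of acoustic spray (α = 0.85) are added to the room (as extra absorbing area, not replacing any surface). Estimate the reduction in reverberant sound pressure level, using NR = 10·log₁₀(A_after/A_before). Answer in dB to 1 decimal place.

Equivalent absorption area: A_before = 13.7·0.06 + 12.1·0.13 + 11.1·0.01 + 52.2·0.03 + 60.5·0.73 + 60.5·0.02 = 49.447 m^2.
Treatment contributes 23·0.85 = 19.550 sabins.
A_after = 49.447 + 19.550 = 68.997 sabins.
Reduction = 10 log₁₀(A_after/A_before) = 10 log₁₀(1.3954) = 1.4 dB.

1.4 dB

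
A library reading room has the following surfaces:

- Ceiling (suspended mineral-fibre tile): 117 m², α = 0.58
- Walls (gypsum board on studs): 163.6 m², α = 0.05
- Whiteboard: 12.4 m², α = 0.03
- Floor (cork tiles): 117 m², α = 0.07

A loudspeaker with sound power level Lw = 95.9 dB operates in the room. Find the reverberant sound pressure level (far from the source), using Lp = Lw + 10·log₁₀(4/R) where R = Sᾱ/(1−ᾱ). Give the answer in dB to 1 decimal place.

Σ(Sᵢαᵢ) = 117×0.58 + 163.6×0.05 + 12.4×0.03 + 117×0.07 = 84.602; total area S = 410.0 m².
ᾱ = 0.2063, so room constant R = A/(1−ᾱ) = 106.592 m².
Lp = Lw + 10 log₁₀(4/R) = 95.9 -14.26 = 81.6 dB.

81.6 dB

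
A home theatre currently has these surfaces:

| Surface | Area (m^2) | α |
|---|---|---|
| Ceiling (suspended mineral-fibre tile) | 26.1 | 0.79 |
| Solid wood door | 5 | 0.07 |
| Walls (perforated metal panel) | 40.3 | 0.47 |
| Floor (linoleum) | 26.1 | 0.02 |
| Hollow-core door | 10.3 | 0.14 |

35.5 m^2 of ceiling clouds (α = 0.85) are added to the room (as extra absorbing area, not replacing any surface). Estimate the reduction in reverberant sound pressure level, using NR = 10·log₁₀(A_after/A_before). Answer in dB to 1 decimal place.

Summing Sᵢαᵢ: 20.619 + 0.350 + 18.941 + 0.522 + 1.442 → A_before = 41.874 sabins.
Treatment contributes 35.5·0.85 = 30.175 sabins.
A_after = 41.874 + 30.175 = 72.049 sabins.
NR = 10·log₁₀(72.049/41.874) = 2.4 dB.

2.4 dB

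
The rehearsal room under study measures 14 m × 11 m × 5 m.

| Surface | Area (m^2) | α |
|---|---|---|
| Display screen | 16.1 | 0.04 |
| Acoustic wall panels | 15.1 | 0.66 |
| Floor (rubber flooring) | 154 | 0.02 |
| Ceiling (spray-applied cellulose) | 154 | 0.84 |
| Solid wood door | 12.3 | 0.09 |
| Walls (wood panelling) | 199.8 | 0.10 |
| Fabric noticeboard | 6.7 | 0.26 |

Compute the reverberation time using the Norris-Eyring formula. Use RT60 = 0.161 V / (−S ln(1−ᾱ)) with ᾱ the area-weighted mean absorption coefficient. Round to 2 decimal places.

S = Σ Sᵢ = 558.0 m^2.
Σ(Sᵢαᵢ) = 16.1·0.04 + 15.1·0.66 + 154·0.02 + 154·0.84 + 12.3·0.09 + 199.8·0.10 + 6.7·0.26 = 165.879.
Mean coefficient ᾱ = A/S = 0.2973.
Eyring denominator: −S ln(1−ᾱ) = 196.876.
V = 14 × 11 × 5 = 770 m³.
T = 0.161·V/[−S·ln(1−ᾱ)] = 0.161·770/196.876 = 0.63 s.

0.63 seconds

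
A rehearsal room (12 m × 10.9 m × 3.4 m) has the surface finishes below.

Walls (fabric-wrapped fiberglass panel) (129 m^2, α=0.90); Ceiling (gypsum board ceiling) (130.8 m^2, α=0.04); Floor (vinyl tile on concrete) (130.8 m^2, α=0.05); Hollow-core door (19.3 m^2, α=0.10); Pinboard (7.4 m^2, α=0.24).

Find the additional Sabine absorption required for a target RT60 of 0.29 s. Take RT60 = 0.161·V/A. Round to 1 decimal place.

Summing Sᵢαᵢ: 116.100 + 5.232 + 6.540 + 1.930 + 1.776 → A₁ = 131.578 sabins.
Target A₂ = 0.161·444.72/0.29 = 246.896 sabins (V = 444.72 m³).
Shortfall: 246.896 − 131.578 = 115.3 sabins.

115.3 sabins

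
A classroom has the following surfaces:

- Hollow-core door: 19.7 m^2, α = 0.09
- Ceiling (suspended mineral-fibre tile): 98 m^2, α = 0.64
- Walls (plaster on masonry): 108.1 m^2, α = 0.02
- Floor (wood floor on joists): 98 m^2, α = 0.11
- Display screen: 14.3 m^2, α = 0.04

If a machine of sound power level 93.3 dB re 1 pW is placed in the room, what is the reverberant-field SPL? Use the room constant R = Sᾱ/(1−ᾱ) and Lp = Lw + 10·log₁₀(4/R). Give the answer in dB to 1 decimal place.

79.3 dB

Σ(Sᵢαᵢ) = 19.7·0.09 + 98·0.64 + 108.1·0.02 + 98·0.11 + 14.3·0.04 = 78.007; total area S = 338.1 m^2.
ᾱ = 0.2307, so room constant R = A/(1−ᾱ) = 101.400 m^2.
Lp = 93.3 + 10·log₁₀(4/101.400) = 93.3 + (-14.04) = 79.3 dB.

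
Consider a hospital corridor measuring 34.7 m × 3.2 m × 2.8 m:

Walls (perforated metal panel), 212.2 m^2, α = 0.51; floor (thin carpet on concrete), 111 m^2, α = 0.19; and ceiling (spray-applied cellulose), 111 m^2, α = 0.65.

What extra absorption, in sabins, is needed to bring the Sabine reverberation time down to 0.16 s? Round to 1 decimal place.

Equivalent absorption area: A₁ = 212.2×0.51 + 111×0.19 + 111×0.65 = 201.462 m^2.
V = 310.912 m³. Required absorption A₂ = 0.161 × 310.912 / 0.16 = 312.855 sabins.
Shortfall: 312.855 − 201.462 = 111.4 sabins.

111.4 sabins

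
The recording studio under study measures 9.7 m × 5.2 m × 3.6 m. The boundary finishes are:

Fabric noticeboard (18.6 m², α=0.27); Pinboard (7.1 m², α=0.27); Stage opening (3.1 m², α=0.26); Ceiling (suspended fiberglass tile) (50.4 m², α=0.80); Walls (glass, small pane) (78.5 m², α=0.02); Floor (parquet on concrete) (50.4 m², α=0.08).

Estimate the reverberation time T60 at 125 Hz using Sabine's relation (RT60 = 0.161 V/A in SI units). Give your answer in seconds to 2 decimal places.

Summing Sᵢαᵢ: 5.022 + 1.917 + 0.806 + 40.320 + 1.570 + 4.032 → A = 53.667 sabins.
V = 9.7·5.2·3.6 = 181.584 m³.
T = 0.161 V/A = 0.161·181.584/53.667 = 0.54 s.

0.54 s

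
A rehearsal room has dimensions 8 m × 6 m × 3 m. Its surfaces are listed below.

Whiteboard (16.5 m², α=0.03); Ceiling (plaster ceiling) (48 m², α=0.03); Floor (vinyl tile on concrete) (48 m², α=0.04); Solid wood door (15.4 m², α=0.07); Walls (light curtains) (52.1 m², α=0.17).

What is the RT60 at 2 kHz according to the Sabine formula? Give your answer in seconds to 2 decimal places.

A = Σ Sᵢαᵢ = 16.5×0.03 + 48×0.03 + 48×0.04 + 15.4×0.07 + 52.1×0.17 = 13.790 sabins.
Volume V = 8 × 6 × 3 = 144 m³.
T = 0.161 V/A = 0.161·144/13.790 = 1.68 s.

1.68 s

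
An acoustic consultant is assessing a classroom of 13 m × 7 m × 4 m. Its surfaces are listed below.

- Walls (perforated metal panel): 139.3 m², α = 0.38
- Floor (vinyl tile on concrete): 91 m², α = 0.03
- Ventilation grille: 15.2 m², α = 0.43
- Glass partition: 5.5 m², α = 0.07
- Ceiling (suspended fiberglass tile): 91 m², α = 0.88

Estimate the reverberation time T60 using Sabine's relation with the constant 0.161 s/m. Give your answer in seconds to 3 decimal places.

0.411 s

A = Σ Sᵢαᵢ = 139.3*0.38 + 91*0.03 + 15.2*0.43 + 5.5*0.07 + 91*0.88 = 142.665 sabins.
V = 13·7·4 = 364 m³.
Sabine: RT60 = 0.161 × 364 / 142.665 = 0.411 s.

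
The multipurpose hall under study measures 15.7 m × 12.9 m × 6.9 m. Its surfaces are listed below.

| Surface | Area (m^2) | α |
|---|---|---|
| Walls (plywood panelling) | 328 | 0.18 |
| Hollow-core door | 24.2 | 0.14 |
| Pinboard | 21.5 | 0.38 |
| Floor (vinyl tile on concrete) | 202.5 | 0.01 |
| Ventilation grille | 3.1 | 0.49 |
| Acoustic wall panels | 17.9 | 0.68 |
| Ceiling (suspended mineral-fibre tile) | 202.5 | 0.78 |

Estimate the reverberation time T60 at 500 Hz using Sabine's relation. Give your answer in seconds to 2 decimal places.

0.92 s

A = Σ Sᵢαᵢ = 328*0.18 + 24.2*0.14 + 21.5*0.38 + 202.5*0.01 + 3.1*0.49 + 17.9*0.68 + 202.5*0.78 = 244.264 sabins.
Room volume: 1397.457 m³.
Sabine: RT60 = 0.161 × 1397.457 / 244.264 = 0.92 s.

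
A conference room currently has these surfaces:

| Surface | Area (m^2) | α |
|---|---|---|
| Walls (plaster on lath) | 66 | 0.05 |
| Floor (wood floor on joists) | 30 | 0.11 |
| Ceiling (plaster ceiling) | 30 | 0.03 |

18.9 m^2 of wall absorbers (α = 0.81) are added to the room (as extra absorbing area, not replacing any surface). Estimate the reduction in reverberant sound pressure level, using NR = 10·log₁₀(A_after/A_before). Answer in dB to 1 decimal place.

Equivalent absorption area: A_before = 66·0.05 + 30·0.11 + 30·0.03 = 7.500 m^2.
Added absorption = 18.9 × 0.81 = 15.309 sabins.
A_after = 7.500 + 15.309 = 22.809 sabins.
NR = 10·log₁₀(22.809/7.500) = 4.8 dB.

4.8 dB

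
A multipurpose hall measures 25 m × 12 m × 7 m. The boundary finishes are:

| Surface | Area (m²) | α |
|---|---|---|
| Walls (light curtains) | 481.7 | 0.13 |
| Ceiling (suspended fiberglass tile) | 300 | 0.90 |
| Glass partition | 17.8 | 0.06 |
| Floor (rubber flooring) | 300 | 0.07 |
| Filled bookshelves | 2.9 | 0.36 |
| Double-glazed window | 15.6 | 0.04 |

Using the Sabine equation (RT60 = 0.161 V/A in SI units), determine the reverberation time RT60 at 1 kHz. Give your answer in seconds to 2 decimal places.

0.95 sec

Total absorption A = 481.7·0.13 + 300·0.90 + 17.8·0.06 + 300·0.07 + 2.9·0.36 + 15.6·0.04
  = 62.621 + 270.000 + 1.068 + 21.000 + 1.044 + 0.624 = 356.357 m² sabins.
Volume V = 25 × 12 × 7 = 2100 m³.
T = 0.161 V/A = 0.161·2100/356.357 = 0.95 s.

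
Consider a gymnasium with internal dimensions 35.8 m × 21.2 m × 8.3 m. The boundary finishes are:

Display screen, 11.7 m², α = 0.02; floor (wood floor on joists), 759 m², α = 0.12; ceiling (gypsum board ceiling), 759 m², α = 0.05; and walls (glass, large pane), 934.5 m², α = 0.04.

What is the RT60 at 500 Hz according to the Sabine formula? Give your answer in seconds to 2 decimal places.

A = Σ Sᵢαᵢ = 11.7×0.02 + 759×0.12 + 759×0.05 + 934.5×0.04 = 166.644 sabins.
V = 35.8·21.2·8.3 = 6299.368 m³.
T = 0.161 V/A = 0.161·6299.368/166.644 = 6.09 s.

6.09 sec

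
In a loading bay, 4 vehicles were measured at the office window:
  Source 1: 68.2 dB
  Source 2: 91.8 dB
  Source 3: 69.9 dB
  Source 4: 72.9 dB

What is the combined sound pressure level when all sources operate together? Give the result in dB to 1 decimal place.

Σ 10^(Lᵢ/10) = 1.549e+09.
L_total = 10·log₁₀(1.549e+09) = 91.9 dB.

91.9 dB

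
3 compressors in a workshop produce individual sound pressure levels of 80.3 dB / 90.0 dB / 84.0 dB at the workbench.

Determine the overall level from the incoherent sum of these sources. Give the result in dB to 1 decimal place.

Sum in the linear (power) domain: Σ 10^(Lᵢ/10) = 10^(80.3/10) + 10^(90.0/10) + 10^(84.0/10) = 1.358e+09.
L_total = 10·log₁₀(1.358e+09) = 91.3 dB.

91.3 dB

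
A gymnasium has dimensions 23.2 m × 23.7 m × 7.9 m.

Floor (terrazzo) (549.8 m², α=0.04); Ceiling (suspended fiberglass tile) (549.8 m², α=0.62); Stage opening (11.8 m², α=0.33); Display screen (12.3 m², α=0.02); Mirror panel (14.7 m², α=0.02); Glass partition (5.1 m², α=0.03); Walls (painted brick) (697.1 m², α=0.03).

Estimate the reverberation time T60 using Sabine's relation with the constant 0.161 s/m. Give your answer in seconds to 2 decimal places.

1.80 sec

Equivalent absorption area: A = 549.8×0.04 + 549.8×0.62 + 11.8×0.33 + 12.3×0.02 + 14.7×0.02 + 5.1×0.03 + 697.1×0.03 = 388.368 m².
Room volume: 4343.736 m³.
Sabine: RT60 = 0.161 × 4343.736 / 388.368 = 1.80 s.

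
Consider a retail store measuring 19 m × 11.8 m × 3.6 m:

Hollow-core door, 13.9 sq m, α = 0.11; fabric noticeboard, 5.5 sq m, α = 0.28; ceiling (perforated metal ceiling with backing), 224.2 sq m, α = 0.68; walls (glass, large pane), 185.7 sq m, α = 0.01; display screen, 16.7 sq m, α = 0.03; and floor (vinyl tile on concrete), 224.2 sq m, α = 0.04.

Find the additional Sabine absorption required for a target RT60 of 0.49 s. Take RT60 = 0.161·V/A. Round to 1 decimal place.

Summing Sᵢαᵢ: 1.529 + 1.540 + 152.456 + 1.857 + 0.501 + 8.968 → A₁ = 166.851 sabins.
For T = 0.49 s, need A₂ = 0.161·V/T = 0.161·807.12/0.49 = 265.197 sabins.
ΔA = A₂ − A₁ = 265.197 − 166.851 = 98.3 sabins.

98.3 sabins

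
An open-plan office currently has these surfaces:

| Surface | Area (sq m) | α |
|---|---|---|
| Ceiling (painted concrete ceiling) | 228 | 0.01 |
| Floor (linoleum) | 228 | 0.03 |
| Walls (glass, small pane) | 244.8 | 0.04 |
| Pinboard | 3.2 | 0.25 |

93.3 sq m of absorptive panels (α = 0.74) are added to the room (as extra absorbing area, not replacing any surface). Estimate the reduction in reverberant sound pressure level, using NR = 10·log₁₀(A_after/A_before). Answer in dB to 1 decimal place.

6.5 dB

A_before = Σ Sᵢαᵢ = 228·0.01 + 228·0.03 + 244.8·0.04 + 3.2·0.25 = 19.712 sabins.
Added absorption = 93.3 × 0.74 = 69.042 sabins.
New total A_after = 88.754 sabins.
NR = 10·log₁₀(88.754/19.712) = 6.5 dB.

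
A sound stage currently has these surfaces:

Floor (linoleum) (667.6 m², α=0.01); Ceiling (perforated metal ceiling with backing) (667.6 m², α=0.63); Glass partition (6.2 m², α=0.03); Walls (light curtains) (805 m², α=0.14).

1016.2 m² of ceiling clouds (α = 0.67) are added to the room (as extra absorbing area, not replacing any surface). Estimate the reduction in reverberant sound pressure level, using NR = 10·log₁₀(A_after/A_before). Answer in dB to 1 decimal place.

A_before = Σ Sᵢαᵢ = 667.6*0.01 + 667.6*0.63 + 6.2*0.03 + 805*0.14 = 540.150 sabins.
Treatment contributes 1016.2·0.67 = 680.854 sabins.
New total A_after = 1221.004 sabins.
Reduction = 10 log₁₀(A_after/A_before) = 10 log₁₀(2.2605) = 3.5 dB.

3.5 dB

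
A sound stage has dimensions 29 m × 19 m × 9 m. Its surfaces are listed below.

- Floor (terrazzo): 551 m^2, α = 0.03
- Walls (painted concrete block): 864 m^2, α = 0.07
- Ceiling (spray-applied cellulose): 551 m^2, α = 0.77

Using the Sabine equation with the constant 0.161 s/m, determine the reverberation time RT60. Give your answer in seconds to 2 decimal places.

Summing Sᵢαᵢ: 16.530 + 60.480 + 424.270 → A = 501.280 sabins.
V = 29·19·9 = 4959 m³.
T = 0.161 V/A = 0.161·4959/501.280 = 1.59 s.

1.59 seconds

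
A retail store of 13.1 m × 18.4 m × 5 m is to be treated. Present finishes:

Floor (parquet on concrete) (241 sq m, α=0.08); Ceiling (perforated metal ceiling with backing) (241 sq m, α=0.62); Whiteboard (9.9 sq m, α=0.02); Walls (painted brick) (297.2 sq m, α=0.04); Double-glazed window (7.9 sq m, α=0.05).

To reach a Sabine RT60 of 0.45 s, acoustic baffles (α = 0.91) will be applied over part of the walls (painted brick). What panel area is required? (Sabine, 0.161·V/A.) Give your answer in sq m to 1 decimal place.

287.4

A₁ = Σ Sᵢαᵢ = 241×0.08 + 241×0.62 + 9.9×0.02 + 297.2×0.04 + 7.9×0.05 = 181.181 sabins.
Required A₂ = 0.161·1205.2/0.45 = 431.194 sabins.
ΔA needed = 431.194 − 181.181 = 250.013 sabins.
Each sq m of panel replacing the walls (painted brick) adds (0.91 − 0.04) = 0.87 sabins.
Panel area = 250.013 / 0.87 = 287.4 sq m.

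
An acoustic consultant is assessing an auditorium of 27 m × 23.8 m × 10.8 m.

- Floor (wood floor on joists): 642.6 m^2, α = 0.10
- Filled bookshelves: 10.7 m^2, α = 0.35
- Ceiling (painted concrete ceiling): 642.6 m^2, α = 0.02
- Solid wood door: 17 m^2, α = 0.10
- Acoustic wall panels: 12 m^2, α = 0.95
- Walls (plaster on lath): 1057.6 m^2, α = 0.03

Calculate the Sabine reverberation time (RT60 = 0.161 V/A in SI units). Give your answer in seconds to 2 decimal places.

Summing Sᵢαᵢ: 64.260 + 3.745 + 12.852 + 1.700 + 11.400 + 31.728 → A = 125.685 sabins.
Room volume: 6940.08 m³.
Sabine: RT60 = 0.161 × 6940.08 / 125.685 = 8.89 s.

8.89 s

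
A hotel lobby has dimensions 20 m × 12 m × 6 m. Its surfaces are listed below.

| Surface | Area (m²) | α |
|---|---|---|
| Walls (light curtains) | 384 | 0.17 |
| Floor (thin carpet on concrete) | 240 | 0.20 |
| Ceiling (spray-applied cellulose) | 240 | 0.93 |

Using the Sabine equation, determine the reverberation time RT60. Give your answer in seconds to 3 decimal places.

0.689 s

Summing Sᵢαᵢ: 65.280 + 48.000 + 223.200 → A = 336.480 sabins.
Room volume: 1440 m³.
Sabine: RT60 = 0.161 × 1440 / 336.480 = 0.689 s.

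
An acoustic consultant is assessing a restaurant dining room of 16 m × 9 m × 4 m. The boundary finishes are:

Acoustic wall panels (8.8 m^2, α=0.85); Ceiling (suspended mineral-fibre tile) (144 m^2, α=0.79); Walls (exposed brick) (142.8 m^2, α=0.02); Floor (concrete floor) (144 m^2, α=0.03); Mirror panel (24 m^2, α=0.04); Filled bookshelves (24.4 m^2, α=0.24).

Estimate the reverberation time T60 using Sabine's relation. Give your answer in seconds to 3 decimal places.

0.686 s

A = Σ Sᵢαᵢ = 8.8·0.85 + 144·0.79 + 142.8·0.02 + 144·0.03 + 24·0.04 + 24.4·0.24 = 135.232 sabins.
Volume V = 16 × 9 × 4 = 576 m³.
Sabine: RT60 = 0.161 × 576 / 135.232 = 0.686 s.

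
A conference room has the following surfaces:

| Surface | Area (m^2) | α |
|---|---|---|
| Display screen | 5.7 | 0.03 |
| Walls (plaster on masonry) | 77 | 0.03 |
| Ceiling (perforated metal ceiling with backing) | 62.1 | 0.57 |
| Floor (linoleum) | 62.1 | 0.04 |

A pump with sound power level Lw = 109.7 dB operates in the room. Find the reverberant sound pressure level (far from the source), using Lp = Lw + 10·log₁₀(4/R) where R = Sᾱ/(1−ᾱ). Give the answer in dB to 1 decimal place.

98.7 dB

Σ(Sᵢαᵢ) = 5.7·0.03 + 77·0.03 + 62.1·0.57 + 62.1·0.04 = 40.362; total area S = 206.9 m^2.
ᾱ = 40.362/206.9 = 0.1951; R = Sᾱ/(1−ᾱ) = 40.362/(1−0.1951) = 50.145 m^2.
Lp = 109.7 + 10·log₁₀(4/50.145) = 109.7 + (-10.98) = 98.7 dB.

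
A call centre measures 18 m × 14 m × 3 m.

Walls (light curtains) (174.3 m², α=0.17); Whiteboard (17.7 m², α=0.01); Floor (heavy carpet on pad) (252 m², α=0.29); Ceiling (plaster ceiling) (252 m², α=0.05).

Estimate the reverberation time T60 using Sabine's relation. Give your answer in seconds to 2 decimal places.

1.05 sec

Total absorption A = 174.3*0.17 + 17.7*0.01 + 252*0.29 + 252*0.05
  = 29.631 + 0.177 + 73.080 + 12.600 = 115.488 m² sabins.
V = 18·14·3 = 756 m³.
RT60 = 0.161 · V / A = 0.161 × 756 / 115.488 = 1.05 s.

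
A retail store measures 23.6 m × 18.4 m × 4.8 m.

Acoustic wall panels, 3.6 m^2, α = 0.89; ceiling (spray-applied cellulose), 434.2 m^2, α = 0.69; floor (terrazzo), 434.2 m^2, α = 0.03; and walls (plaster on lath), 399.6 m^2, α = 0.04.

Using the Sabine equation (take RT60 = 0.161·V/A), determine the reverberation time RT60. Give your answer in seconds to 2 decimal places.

1.01 sec

A = Σ Sᵢαᵢ = 3.6·0.89 + 434.2·0.69 + 434.2·0.03 + 399.6·0.04 = 331.812 sabins.
V = 23.6·18.4·4.8 = 2084.352 m³.
T = 0.161 V/A = 0.161·2084.352/331.812 = 1.01 s.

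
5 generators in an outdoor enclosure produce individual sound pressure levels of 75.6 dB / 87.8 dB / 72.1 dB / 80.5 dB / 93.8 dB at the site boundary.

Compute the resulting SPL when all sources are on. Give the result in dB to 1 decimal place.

95.0 dB

Σ 10^(Lᵢ/10) = 3.166e+09.
Combined level = 10 log₁₀(3.166e+09) = 95.0 dB.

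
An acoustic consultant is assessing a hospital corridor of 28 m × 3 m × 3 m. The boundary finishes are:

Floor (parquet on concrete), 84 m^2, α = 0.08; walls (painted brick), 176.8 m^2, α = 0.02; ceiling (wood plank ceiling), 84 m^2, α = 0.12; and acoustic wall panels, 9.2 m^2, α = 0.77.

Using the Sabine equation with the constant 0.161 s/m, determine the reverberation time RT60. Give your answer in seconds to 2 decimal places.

A = Σ Sᵢαᵢ = 84*0.08 + 176.8*0.02 + 84*0.12 + 9.2*0.77 = 27.420 sabins.
V = 28·3·3 = 252 m³.
RT60 = 0.161 · V / A = 0.161 × 252 / 27.420 = 1.48 s.

1.48 seconds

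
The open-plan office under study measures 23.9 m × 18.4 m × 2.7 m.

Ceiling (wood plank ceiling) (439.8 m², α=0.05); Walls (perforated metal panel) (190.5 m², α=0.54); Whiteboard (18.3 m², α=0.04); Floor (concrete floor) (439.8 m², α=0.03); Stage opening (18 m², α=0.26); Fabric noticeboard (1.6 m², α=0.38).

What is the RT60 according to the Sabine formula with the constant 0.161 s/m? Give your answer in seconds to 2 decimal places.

Summing Sᵢαᵢ: 21.990 + 102.870 + 0.732 + 13.194 + 4.680 + 0.608 → A = 144.074 sabins.
Volume V = 23.9 × 18.4 × 2.7 = 1187.352 m³.
T = 0.161 V/A = 0.161·1187.352/144.074 = 1.33 s.

1.33 s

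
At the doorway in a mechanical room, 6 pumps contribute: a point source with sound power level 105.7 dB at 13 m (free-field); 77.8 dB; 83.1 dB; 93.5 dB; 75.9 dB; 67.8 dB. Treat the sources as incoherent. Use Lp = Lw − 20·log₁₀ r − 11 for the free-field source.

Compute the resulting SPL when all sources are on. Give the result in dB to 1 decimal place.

94.1 dB

Source at 13 m: Lp = 105.7 − 20·log₁₀(13) − 11 = 72.4 dB.
Sum in the linear (power) domain: Σ 10^(Lᵢ/10) = 10^(72.4/10) + 10^(77.8/10) + 10^(83.1/10) + 10^(93.5/10) + 10^(75.9/10) + 10^(67.8/10) = 2.565e+09.
Combined level = 10 log₁₀(2.565e+09) = 94.1 dB.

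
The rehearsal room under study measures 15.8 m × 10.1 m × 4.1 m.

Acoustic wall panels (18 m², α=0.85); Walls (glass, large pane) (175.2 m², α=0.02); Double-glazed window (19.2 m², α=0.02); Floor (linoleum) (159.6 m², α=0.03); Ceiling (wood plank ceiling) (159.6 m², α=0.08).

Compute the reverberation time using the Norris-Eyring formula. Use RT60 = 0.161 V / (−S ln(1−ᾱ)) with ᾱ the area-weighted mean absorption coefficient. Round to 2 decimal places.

2.77 s

S = Σ Sᵢ = 531.6 m².
Σ(Sᵢαᵢ) = 18·0.85 + 175.2·0.02 + 19.2·0.02 + 159.6·0.03 + 159.6·0.08 = 36.744.
ᾱ = 36.744 / 531.6 = 0.0691.
−S·ln(1−ᾱ) = −531.6 × ln(1 − 0.0691) = 38.064.
V = 15.8 × 10.1 × 4.1 = 654.278 m³.
RT60 = 0.161 × 654.278 / 38.064 = 2.77 s.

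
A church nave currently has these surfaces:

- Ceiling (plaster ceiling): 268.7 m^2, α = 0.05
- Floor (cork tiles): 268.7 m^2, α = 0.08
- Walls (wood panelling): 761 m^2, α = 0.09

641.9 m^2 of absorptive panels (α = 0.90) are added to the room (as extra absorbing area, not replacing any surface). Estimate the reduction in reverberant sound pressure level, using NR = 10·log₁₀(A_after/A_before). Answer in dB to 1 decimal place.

8.2 dB

Total absorption A_before = 268.7·0.05 + 268.7·0.08 + 761·0.09
  = 13.435 + 21.496 + 68.490 = 103.421 m^2 sabins.
Treatment contributes 641.9·0.90 = 577.710 sabins.
A_after = 103.421 + 577.710 = 681.131 sabins.
Reduction = 10 log₁₀(A_after/A_before) = 10 log₁₀(6.5860) = 8.2 dB.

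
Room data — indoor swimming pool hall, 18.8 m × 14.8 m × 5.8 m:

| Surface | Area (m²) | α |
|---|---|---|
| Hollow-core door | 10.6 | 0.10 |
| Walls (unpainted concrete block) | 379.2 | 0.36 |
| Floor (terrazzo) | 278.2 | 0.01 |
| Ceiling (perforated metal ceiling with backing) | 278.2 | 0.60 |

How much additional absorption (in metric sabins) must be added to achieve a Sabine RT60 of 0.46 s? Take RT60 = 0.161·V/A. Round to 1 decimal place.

Total absorption A₁ = 10.6*0.10 + 379.2*0.36 + 278.2*0.01 + 278.2*0.60
  = 1.060 + 136.512 + 2.782 + 166.920 = 307.274 m² sabins.
V = 1613.792 m³. Required absorption A₂ = 0.161 × 1613.792 / 0.46 = 564.827 sabins.
Additional absorption ΔA = 564.827 − 307.274 = 257.6 sabins.

257.6 sabins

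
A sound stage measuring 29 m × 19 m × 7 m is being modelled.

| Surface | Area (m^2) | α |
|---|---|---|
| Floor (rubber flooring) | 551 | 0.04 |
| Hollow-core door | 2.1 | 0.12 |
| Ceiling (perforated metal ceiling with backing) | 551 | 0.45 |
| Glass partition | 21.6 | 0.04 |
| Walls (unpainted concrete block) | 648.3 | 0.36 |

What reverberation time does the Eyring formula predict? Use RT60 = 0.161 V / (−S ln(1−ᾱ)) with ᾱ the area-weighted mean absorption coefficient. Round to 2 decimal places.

1.05 seconds

Total surface area S = 551 + 2.1 + 551 + 21.6 + 648.3 = 1774.0 m^2.
Σ(Sᵢαᵢ) = 551·0.04 + 2.1·0.12 + 551·0.45 + 21.6·0.04 + 648.3·0.36 = 504.494.
Mean coefficient ᾱ = A/S = 0.2844.
Eyring denominator: −S ln(1−ᾱ) = 593.641.
V = 29 × 19 × 7 = 3857 m³.
RT60 = 0.161 × 3857 / 593.641 = 1.05 s.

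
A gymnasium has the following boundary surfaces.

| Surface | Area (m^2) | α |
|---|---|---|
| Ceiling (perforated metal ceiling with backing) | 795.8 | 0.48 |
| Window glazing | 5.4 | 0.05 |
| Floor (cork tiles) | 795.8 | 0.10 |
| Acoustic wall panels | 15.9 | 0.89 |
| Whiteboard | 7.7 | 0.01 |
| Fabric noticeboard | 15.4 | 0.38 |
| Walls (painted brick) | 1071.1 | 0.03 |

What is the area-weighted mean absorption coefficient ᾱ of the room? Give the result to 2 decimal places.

Total surface area S = 2707.1 m^2.
A = 795.8×0.48 + 5.4×0.05 + 795.8×0.10 + 15.9×0.89 + 7.7×0.01 + 15.4×0.38 + 1071.1×0.03 = 514.047 sabins.
ᾱ = A/S = 0.19.

0.19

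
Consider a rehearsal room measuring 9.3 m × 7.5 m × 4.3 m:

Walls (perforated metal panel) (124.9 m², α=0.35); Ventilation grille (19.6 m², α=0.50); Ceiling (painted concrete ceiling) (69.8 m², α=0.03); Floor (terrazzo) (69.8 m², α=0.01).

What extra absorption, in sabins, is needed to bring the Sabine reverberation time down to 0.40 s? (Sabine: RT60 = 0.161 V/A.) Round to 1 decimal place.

Total absorption A₁ = 124.9*0.35 + 19.6*0.50 + 69.8*0.03 + 69.8*0.01
  = 43.715 + 9.800 + 2.094 + 0.698 = 56.307 m² sabins.
For T = 0.40 s, need A₂ = 0.161·V/T = 0.161·299.925/0.40 = 120.720 sabins.
Additional absorption ΔA = 120.720 − 56.307 = 64.4 sabins.

64.4 sabins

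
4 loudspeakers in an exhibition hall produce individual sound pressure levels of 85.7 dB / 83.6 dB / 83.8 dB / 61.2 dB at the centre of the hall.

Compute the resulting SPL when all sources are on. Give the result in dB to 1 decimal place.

89.3 dB

Converting to relative power and adding: 10^(85.7/10) + 10^(83.6/10) + 10^(83.8/10) + 10^(61.2/10) = 8.418e+08.
Back to dB: 10·log₁₀ Σ = 89.3 dB.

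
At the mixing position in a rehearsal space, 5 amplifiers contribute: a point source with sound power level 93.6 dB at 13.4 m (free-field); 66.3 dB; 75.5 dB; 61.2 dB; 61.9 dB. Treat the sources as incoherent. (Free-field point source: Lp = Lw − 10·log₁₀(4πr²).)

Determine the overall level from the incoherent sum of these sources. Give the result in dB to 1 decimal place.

Source at 13.4 m: Lp = 93.6 − 10·log₁₀(4π·13.4²) = 93.6 − 10·log₁₀(2256.418) = 60.1 dB.
Sum in the linear (power) domain: Σ 10^(Lᵢ/10) = 10^(60.1/10) + 10^(66.3/10) + 10^(75.5/10) + 10^(61.2/10) + 10^(61.9/10) = 4.364e+07.
L_total = 10·log₁₀(4.364e+07) = 76.4 dB.

76.4 dB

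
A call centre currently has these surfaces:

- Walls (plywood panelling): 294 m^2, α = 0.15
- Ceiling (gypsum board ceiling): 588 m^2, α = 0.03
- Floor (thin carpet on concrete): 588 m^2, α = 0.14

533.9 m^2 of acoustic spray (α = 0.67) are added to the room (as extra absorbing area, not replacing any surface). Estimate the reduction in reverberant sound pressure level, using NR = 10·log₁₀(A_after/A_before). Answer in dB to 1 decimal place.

5.4 dB

Summing Sᵢαᵢ: 44.100 + 17.640 + 82.320 → A_before = 144.060 sabins.
Added absorption = 533.9 × 0.67 = 357.713 sabins.
New total A_after = 501.773 sabins.
NR = 10·log₁₀(501.773/144.060) = 5.4 dB.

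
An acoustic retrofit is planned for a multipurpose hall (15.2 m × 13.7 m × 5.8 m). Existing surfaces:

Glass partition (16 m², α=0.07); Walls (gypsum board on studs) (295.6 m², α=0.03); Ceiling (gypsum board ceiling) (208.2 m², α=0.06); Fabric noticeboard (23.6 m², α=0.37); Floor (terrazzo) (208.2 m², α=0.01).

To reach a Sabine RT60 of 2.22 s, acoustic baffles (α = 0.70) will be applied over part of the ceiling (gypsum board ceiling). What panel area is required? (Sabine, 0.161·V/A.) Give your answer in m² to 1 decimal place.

84.8

A₁ = Σ Sᵢαᵢ = 16·0.07 + 295.6·0.03 + 208.2·0.06 + 23.6·0.37 + 208.2·0.01 = 33.294 sabins.
V = 1207.792 m³. Target absorption A₂ = 0.161 × 1207.792 / 2.22 = 87.592 sabins.
ΔA needed = 87.592 − 33.294 = 54.298 sabins.
Each m² of panel replacing the ceiling (gypsum board ceiling) adds (0.70 − 0.06) = 0.64 sabins.
Panel area = 54.298 / 0.64 = 84.8 m².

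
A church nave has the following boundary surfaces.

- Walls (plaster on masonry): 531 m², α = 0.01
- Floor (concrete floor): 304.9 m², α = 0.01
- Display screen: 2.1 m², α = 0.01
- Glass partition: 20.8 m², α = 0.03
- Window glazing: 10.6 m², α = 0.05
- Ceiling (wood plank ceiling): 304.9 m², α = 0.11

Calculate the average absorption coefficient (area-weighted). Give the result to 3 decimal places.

0.037

S = Σ Sᵢ = 531 + 304.9 + 2.1 + 20.8 + 10.6 + 304.9 = 1174.3 m².
Weighted sum Σ Sα = 43.073.
ᾱ = 43.073 / 1174.3 = 0.037.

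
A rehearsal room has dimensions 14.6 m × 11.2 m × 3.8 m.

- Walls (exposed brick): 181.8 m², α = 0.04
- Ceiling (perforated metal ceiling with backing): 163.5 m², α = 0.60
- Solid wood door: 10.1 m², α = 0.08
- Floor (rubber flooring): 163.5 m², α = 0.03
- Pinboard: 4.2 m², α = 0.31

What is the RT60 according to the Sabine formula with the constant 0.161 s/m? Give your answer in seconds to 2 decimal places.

Summing Sᵢαᵢ: 7.272 + 98.100 + 0.808 + 4.905 + 1.302 → A = 112.387 sabins.
V = 14.6·11.2·3.8 = 621.376 m³.
Sabine: RT60 = 0.161 × 621.376 / 112.387 = 0.89 s.

0.89 seconds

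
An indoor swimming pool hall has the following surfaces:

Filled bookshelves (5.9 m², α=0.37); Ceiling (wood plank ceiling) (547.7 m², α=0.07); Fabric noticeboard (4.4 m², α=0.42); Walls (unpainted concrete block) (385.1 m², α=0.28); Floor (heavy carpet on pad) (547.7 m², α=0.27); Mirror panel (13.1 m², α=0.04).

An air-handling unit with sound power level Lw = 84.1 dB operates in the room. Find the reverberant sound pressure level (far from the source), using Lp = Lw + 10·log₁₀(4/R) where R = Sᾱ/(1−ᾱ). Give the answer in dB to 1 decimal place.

Σ(Sᵢαᵢ) = 5.9×0.37 + 547.7×0.07 + 4.4×0.42 + 385.1×0.28 + 547.7×0.27 + 13.1×0.04 = 298.601; total area S = 1503.9 m².
ᾱ = 298.601/1503.9 = 0.1986; R = Sᾱ/(1−ᾱ) = 298.601/(1−0.1986) = 372.599 m².
Lp = 84.1 + 10·log₁₀(4/372.599) = 84.1 + (-19.69) = 64.4 dB.

64.4 dB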